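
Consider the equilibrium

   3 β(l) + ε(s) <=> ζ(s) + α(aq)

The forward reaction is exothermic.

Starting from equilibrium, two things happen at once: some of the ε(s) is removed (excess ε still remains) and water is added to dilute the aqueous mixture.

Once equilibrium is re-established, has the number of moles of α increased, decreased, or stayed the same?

ε is a pure solid; its activity is 1 regardless of amount, so Q is unaffected — no shift from this change.
Dilution lowers every aqueous concentration by the same factor. Δn_aq = 1 − 0 = +1, so the system shifts toward the side with more dissolved moles — to the right.
The net shift is to the right. α is a product, so its amount increases.

increases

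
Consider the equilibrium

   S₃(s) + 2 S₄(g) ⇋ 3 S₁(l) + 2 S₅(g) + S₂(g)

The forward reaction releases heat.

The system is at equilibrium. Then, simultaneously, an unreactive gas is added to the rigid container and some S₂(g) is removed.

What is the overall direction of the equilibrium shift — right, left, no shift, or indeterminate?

right

At constant volume, adding an inert gas leaves every reacting species' partial pressure unchanged, so Q is unchanged — no shift from this change.
Removing S₂ (g), a product, drives the reaction to the right.
Only the nonzero effect(s) matter; the net shift is to the right.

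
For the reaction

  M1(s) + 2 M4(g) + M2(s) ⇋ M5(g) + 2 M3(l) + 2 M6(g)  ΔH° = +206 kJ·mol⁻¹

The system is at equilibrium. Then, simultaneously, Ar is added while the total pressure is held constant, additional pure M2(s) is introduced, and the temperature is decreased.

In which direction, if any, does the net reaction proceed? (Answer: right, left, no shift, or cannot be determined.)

cannot be determined

Adding inert gas at constant total pressure expands the volume and lowers every reacting partial pressure. With Δn_gas = 3 − 2 = +1, Q moves away from K toward the side with fewer gas moles, so the system shifts toward the side with more gas moles — to the right.
M2 is a pure solid; its activity is 1 regardless of amount, so Q is unaffected — no shift from this change.
The forward reaction is endothermic. Lowering T favours the exothermic direction — shift to the left.
The individual effects push in opposite directions; without quantitative information the net direction cannot be determined.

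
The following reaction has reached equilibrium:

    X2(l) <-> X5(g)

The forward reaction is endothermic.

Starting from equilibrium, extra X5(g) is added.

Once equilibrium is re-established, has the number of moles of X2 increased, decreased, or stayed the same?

Adding X5 (g), a product, drives the reaction to the left.
The net shift is to the left. X2 is a reactant, so its amount increases.

increases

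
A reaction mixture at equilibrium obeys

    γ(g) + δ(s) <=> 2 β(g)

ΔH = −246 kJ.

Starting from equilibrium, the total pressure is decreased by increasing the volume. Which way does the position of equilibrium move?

Gas moles: reactants 1, products 2 (Δn_gas = +1). Expansion shifts the system toward the side with more moles of gas — to the right.

right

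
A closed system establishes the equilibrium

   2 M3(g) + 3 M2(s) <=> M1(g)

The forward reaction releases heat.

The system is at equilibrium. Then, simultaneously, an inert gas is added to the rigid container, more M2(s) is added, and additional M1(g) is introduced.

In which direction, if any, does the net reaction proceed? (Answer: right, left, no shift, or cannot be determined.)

left

At constant volume, adding an inert gas leaves every reacting species' partial pressure unchanged, so Q is unchanged — no shift from this change.
M2 is a pure solid; its activity is 1 regardless of amount, so Q is unaffected — no shift from this change.
Adding M1 (g), a product, drives the reaction to the left.
Only the nonzero effect(s) matter; the net shift is to the left.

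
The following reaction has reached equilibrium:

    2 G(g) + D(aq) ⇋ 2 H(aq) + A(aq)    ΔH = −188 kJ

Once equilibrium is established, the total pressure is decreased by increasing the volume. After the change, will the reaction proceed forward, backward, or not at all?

left

Gas moles: reactants 2, products 0 (Δn_gas = -2). Expansion shifts the system toward the side with more moles of gas — to the left.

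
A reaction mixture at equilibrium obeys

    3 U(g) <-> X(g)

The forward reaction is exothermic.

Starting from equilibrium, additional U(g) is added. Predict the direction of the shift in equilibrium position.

right

Adding U (g), a reactant, drives the reaction to the right.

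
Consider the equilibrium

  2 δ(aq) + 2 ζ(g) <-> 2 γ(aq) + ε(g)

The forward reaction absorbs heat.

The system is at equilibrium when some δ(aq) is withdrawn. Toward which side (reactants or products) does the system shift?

Removing δ (aq), a reactant, drives the reaction to the left.

left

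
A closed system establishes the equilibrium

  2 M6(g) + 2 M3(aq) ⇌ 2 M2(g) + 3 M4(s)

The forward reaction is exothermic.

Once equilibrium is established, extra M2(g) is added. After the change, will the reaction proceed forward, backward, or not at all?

left

Adding M2 (g), a product, drives the reaction to the left.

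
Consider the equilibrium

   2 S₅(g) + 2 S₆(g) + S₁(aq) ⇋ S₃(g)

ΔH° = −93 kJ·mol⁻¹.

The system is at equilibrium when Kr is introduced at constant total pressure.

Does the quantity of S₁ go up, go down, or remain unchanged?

Adding inert gas at constant total pressure expands the volume and lowers every reacting partial pressure. With Δn_gas = 1 − 4 = -3, Q moves away from K toward the side with fewer gas moles, so the system shifts toward the side with more gas moles — to the left.
The net shift is to the left. S₁ is a reactant, so its amount increases.

increases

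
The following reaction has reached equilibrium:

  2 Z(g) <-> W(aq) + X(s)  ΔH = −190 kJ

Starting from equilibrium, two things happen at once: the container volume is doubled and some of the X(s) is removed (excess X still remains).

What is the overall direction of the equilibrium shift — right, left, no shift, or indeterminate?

Gas moles: reactants 2, products 0 (Δn_gas = -2). Expansion shifts the system toward the side with more moles of gas — to the left.
X is a pure solid; its activity is 1 regardless of amount, so Q is unaffected — no shift from this change.
Only the nonzero effect(s) matter; the net shift is to the left.

left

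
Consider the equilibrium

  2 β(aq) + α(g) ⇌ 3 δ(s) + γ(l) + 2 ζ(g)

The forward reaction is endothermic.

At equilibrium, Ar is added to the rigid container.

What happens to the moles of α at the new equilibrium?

unchanged

At constant volume, adding an inert gas leaves every reacting species' partial pressure unchanged, so Q is unchanged — no shift from this change.
No net shift occurs, so the amount of α is unchanged.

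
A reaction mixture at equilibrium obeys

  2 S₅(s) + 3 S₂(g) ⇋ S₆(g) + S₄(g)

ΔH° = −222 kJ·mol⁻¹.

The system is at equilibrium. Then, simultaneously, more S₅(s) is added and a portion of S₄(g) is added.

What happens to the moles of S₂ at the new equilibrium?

increases

S₅ is a pure solid; its activity is 1 regardless of amount, so Q is unaffected — no shift from this change.
Adding S₄ (g), a product, drives the reaction to the left.
The net shift is to the left. S₂ is a reactant, so its amount increases.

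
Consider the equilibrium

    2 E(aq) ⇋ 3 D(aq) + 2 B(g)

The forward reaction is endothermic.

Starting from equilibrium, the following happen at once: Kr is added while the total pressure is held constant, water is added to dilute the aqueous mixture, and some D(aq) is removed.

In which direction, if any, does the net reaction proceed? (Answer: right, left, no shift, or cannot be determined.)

right

Adding inert gas at constant total pressure expands the volume and lowers every reacting partial pressure. With Δn_gas = 2 − 0 = +2, Q moves away from K toward the side with fewer gas moles, so the system shifts toward the side with more gas moles — to the right.
Dilution lowers every aqueous concentration by the same factor. Δn_aq = 3 − 2 = +1, so the system shifts toward the side with more dissolved moles — to the right.
Removing D (aq), a product, drives the reaction to the right.
All effects act in the same direction — net shift to the right.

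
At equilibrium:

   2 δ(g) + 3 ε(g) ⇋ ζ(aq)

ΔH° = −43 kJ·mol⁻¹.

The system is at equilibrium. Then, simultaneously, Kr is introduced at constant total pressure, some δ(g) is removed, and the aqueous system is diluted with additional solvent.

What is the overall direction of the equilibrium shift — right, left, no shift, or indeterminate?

cannot be determined

Adding inert gas at constant total pressure expands the volume and lowers every reacting partial pressure. With Δn_gas = 0 − 5 = -5, Q moves away from K toward the side with fewer gas moles, so the system shifts toward the side with more gas moles — to the left.
Removing δ (g), a reactant, drives the reaction to the left.
Dilution lowers every aqueous concentration by the same factor. Δn_aq = 1 − 0 = +1, so the system shifts toward the side with more dissolved moles — to the right.
The individual effects push in opposite directions; without quantitative information the net direction cannot be determined.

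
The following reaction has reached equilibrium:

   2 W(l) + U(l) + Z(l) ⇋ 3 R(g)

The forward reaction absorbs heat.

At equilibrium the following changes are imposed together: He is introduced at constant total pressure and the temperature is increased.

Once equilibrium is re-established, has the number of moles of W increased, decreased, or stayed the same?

decreases

Adding inert gas at constant total pressure expands the volume and lowers every reacting partial pressure. With Δn_gas = 3 − 0 = +3, Q moves away from K toward the side with fewer gas moles, so the system shifts toward the side with more gas moles — to the right.
The forward reaction is endothermic. Raising T favours the endothermic direction — shift to the right.
The net shift is to the right. W is a reactant, so its amount decreases.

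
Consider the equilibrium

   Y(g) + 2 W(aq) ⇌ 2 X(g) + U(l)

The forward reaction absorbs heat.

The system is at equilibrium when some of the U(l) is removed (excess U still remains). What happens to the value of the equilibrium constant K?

unchanged

The equilibrium constant depends only on temperature. This perturbation changes neither the position of equilibrium nor K.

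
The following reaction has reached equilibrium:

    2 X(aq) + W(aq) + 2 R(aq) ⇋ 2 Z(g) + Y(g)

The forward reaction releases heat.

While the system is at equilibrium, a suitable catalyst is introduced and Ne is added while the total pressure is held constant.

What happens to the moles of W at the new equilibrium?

decreases

A catalyst speeds both forward and reverse rates equally; it changes neither Q nor K — no shift from this change.
Adding inert gas at constant total pressure expands the volume and lowers every reacting partial pressure. With Δn_gas = 3 − 0 = +3, Q moves away from K toward the side with fewer gas moles, so the system shifts toward the side with more gas moles — to the right.
The net shift is to the right. W is a reactant, so its amount decreases.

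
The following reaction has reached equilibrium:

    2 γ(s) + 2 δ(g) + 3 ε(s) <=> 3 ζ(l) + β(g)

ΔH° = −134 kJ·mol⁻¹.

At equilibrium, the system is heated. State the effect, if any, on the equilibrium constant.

K depends on temperature via the van 't Hoff relation. The forward reaction is exothermic, so raising T decreases K.

decreases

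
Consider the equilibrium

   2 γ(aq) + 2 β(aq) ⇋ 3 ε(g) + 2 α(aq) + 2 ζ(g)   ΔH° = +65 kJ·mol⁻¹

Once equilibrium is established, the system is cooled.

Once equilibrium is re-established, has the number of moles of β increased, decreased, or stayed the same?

The forward reaction is endothermic. Lowering T favours the exothermic direction — shift to the left.
The net shift is to the left. β is a reactant, so its amount increases.

increases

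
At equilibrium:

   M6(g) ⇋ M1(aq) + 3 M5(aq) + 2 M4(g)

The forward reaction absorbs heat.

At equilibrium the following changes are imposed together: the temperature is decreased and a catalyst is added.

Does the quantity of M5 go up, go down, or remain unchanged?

decreases

The forward reaction is endothermic. Lowering T favours the exothermic direction — shift to the left.
A catalyst speeds both forward and reverse rates equally; it changes neither Q nor K — no shift from this change.
The net shift is to the left. M5 is a product, so its amount decreases.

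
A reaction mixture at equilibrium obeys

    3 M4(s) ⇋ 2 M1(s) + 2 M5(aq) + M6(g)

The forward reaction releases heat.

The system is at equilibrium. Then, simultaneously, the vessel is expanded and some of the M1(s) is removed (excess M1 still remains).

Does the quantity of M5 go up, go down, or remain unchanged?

increases

Gas moles: reactants 0, products 1 (Δn_gas = +1). Expansion shifts the system toward the side with more moles of gas — to the right.
M1 is a pure solid; its activity is 1 regardless of amount, so Q is unaffected — no shift from this change.
The net shift is to the right. M5 is a product, so its amount increases.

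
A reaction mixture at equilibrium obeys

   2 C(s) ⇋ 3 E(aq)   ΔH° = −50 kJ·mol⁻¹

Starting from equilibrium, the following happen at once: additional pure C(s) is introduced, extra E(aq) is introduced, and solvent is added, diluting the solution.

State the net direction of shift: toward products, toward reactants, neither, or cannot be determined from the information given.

cannot be determined

C is a pure solid; its activity is 1 regardless of amount, so Q is unaffected — no shift from this change.
Adding E (aq), a product, drives the reaction to the left.
Dilution lowers every aqueous concentration by the same factor. Δn_aq = 3 − 0 = +3, so the system shifts toward the side with more dissolved moles — to the right.
The individual effects push in opposite directions; without quantitative information the net direction cannot be determined.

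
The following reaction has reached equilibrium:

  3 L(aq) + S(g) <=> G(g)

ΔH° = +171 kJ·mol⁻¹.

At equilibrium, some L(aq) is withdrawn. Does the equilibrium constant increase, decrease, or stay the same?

The equilibrium constant depends only on temperature. This perturbation may move the position of equilibrium, but since T is unchanged, K itself is unchanged.

unchanged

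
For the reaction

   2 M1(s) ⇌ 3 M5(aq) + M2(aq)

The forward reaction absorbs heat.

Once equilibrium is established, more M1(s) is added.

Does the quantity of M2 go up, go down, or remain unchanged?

M1 is a pure solid; its activity is 1 regardless of amount, so Q is unaffected — no shift from this change.
No net shift occurs, so the amount of M2 is unchanged.

unchanged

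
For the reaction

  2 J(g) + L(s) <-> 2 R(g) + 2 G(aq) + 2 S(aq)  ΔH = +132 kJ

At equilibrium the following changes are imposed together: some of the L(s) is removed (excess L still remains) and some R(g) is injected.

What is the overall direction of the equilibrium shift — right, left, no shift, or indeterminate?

left

L is a pure solid; its activity is 1 regardless of amount, so Q is unaffected — no shift from this change.
Adding R (g), a product, drives the reaction to the left.
Only the nonzero effect(s) matter; the net shift is to the left.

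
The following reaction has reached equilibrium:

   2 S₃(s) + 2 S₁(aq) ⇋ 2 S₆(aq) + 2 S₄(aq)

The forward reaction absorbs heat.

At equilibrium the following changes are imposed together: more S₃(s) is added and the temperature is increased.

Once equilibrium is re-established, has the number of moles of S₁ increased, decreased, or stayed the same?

S₃ is a pure solid; its activity is 1 regardless of amount, so Q is unaffected — no shift from this change.
The forward reaction is endothermic. Raising T favours the endothermic direction — shift to the right.
The net shift is to the right. S₁ is a reactant, so its amount decreases.

decreases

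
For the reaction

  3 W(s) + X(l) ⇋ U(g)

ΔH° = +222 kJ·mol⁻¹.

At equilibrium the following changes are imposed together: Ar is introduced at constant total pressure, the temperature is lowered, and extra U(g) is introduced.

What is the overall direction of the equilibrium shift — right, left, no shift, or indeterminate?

Adding inert gas at constant total pressure expands the volume and lowers every reacting partial pressure. With Δn_gas = 1 − 0 = +1, Q moves away from K toward the side with fewer gas moles, so the system shifts toward the side with more gas moles — to the right.
The forward reaction is endothermic. Lowering T favours the exothermic direction — shift to the left.
Adding U (g), a product, drives the reaction to the left.
The individual effects push in opposite directions; without quantitative information the net direction cannot be determined.

cannot be determined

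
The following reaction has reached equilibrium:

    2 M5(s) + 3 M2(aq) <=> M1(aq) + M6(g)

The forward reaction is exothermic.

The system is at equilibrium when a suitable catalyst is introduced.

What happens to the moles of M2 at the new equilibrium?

A catalyst speeds both forward and reverse rates equally; it changes neither Q nor K — no shift from this change.
No net shift occurs, so the amount of M2 is unchanged.

unchanged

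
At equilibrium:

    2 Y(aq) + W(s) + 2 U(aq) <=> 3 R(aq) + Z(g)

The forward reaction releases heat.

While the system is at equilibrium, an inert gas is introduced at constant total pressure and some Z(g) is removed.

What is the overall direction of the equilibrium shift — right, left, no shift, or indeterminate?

right

Adding inert gas at constant total pressure expands the volume and lowers every reacting partial pressure. With Δn_gas = 1 − 0 = +1, Q moves away from K toward the side with fewer gas moles, so the system shifts toward the side with more gas moles — to the right.
Removing Z (g), a product, drives the reaction to the right.
All effects act in the same direction — net shift to the right.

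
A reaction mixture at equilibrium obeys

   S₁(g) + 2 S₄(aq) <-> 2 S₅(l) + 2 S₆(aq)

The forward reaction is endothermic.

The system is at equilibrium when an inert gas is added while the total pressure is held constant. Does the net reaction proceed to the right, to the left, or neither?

Adding inert gas at constant total pressure expands the volume and lowers every reacting partial pressure. With Δn_gas = 0 − 1 = -1, Q moves away from K toward the side with fewer gas moles, so the system shifts toward the side with more gas moles — to the left.

left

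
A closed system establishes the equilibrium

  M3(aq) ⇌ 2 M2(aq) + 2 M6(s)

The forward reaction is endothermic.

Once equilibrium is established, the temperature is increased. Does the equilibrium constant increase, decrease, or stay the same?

K depends on temperature via the van 't Hoff relation. The forward reaction is endothermic, so raising T increases K.

increases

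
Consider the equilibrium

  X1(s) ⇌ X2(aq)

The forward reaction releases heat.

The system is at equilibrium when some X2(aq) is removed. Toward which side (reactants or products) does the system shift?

right

Removing X2 (aq), a product, drives the reaction to the right.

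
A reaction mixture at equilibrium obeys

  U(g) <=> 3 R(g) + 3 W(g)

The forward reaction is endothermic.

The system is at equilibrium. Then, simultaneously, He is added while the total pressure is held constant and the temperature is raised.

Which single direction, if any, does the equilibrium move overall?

Adding inert gas at constant total pressure expands the volume and lowers every reacting partial pressure. With Δn_gas = 6 − 1 = +5, Q moves away from K toward the side with fewer gas moles, so the system shifts toward the side with more gas moles — to the right.
The forward reaction is endothermic. Raising T favours the endothermic direction — shift to the right.
All effects act in the same direction — net shift to the right.

right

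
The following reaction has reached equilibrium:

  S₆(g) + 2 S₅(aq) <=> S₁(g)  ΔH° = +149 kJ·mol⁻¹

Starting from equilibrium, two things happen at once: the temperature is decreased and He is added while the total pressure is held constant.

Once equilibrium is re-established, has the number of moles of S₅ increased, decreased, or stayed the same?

increases

The forward reaction is endothermic. Lowering T favours the exothermic direction — shift to the left.
Adding inert gas at constant total pressure expands the volume, scaling every reacting partial pressure by the same factor. Δn_gas = 1 − 1 = 0, so Q is unchanged — no shift.
The net shift is to the left. S₅ is a reactant, so its amount increases.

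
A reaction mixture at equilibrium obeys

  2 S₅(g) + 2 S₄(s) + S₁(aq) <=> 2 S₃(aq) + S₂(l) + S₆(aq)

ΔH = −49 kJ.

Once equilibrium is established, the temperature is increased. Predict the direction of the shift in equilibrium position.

left

The forward reaction is exothermic. Raising T favours the endothermic direction — shift to the left.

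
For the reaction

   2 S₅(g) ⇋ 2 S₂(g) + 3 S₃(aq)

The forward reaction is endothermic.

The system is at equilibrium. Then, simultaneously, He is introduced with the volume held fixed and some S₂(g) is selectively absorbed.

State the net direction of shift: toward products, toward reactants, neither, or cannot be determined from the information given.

At constant volume, adding an inert gas leaves every reacting species' partial pressure unchanged, so Q is unchanged — no shift from this change.
Removing S₂ (g), a product, drives the reaction to the right.
Only the nonzero effect(s) matter; the net shift is to the right.

right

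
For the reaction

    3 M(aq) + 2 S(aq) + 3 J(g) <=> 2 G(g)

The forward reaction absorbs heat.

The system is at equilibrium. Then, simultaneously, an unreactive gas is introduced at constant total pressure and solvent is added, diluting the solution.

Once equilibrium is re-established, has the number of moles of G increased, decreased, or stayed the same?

decreases

Adding inert gas at constant total pressure expands the volume and lowers every reacting partial pressure. With Δn_gas = 2 − 3 = -1, Q moves away from K toward the side with fewer gas moles, so the system shifts toward the side with more gas moles — to the left.
Dilution lowers every aqueous concentration by the same factor. Δn_aq = 0 − 5 = -5, so the system shifts toward the side with more dissolved moles — to the left.
The net shift is to the left. G is a product, so its amount decreases.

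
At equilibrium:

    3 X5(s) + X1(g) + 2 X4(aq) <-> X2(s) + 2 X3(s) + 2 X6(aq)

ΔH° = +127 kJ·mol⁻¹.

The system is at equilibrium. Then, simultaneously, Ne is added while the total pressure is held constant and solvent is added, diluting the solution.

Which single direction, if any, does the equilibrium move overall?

left

Adding inert gas at constant total pressure expands the volume and lowers every reacting partial pressure. With Δn_gas = 0 − 1 = -1, Q moves away from K toward the side with fewer gas moles, so the system shifts toward the side with more gas moles — to the left.
Dilution scales every aqueous concentration by the same factor. Δn_aq = 2 − 2 = 0, so Q is unchanged — no shift.
Only the nonzero effect(s) matter; the net shift is to the left.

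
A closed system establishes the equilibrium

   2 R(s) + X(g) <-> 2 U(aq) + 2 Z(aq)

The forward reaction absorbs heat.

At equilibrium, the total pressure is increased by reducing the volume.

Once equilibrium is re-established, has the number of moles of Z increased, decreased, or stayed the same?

Gas moles: reactants 1, products 0 (Δn_gas = -1). Compression shifts the system toward the side with fewer moles of gas — to the right.
The net shift is to the right. Z is a product, so its amount increases.

increases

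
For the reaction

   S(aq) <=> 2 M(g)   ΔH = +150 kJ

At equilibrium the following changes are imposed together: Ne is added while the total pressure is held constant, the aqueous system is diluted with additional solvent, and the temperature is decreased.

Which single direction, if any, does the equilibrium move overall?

cannot be determined

Adding inert gas at constant total pressure expands the volume and lowers every reacting partial pressure. With Δn_gas = 2 − 0 = +2, Q moves away from K toward the side with fewer gas moles, so the system shifts toward the side with more gas moles — to the right.
Dilution lowers every aqueous concentration by the same factor. Δn_aq = 0 − 1 = -1, so the system shifts toward the side with more dissolved moles — to the left.
The forward reaction is endothermic. Lowering T favours the exothermic direction — shift to the left.
The individual effects push in opposite directions; without quantitative information the net direction cannot be determined.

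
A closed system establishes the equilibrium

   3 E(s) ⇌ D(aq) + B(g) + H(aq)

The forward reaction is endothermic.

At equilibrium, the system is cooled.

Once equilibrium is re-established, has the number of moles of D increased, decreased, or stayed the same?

The forward reaction is endothermic. Lowering T favours the exothermic direction — shift to the left.
The net shift is to the left. D is a product, so its amount decreases.

decreases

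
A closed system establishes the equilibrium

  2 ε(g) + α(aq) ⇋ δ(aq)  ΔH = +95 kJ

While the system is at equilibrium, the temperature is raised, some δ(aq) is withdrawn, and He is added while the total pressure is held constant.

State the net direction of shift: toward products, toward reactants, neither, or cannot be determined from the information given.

The forward reaction is endothermic. Raising T favours the endothermic direction — shift to the right.
Removing δ (aq), a product, drives the reaction to the right.
Adding inert gas at constant total pressure expands the volume and lowers every reacting partial pressure. With Δn_gas = 0 − 2 = -2, Q moves away from K toward the side with fewer gas moles, so the system shifts toward the side with more gas moles — to the left.
The individual effects push in opposite directions; without quantitative information the net direction cannot be determined.

cannot be determined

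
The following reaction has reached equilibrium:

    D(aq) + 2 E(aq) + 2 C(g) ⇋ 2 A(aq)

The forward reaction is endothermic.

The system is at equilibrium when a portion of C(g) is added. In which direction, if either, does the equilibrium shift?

Adding C (g), a reactant, drives the reaction to the right.

right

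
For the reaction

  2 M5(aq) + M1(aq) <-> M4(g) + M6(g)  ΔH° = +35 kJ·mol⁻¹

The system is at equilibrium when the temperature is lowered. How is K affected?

decreases

K depends on temperature via the van 't Hoff relation. The forward reaction is endothermic, so lowering T decreases K.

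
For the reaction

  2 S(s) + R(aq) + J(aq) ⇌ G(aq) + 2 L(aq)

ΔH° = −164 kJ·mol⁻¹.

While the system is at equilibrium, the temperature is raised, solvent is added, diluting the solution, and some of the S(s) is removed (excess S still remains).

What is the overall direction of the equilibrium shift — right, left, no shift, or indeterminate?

cannot be determined

The forward reaction is exothermic. Raising T favours the endothermic direction — shift to the left.
Dilution lowers every aqueous concentration by the same factor. Δn_aq = 3 − 2 = +1, so the system shifts toward the side with more dissolved moles — to the right.
S is a pure solid; its activity is 1 regardless of amount, so Q is unaffected — no shift from this change.
The individual effects push in opposite directions; without quantitative information the net direction cannot be determined.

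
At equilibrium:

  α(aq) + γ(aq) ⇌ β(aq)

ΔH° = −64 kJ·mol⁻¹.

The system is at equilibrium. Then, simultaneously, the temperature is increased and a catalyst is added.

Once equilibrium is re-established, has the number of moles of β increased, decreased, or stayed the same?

decreases

The forward reaction is exothermic. Raising T favours the endothermic direction — shift to the left.
A catalyst speeds both forward and reverse rates equally; it changes neither Q nor K — no shift from this change.
The net shift is to the left. β is a product, so its amount decreases.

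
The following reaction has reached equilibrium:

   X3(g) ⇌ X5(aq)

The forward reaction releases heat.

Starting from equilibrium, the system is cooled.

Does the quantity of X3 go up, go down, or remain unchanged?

decreases

The forward reaction is exothermic. Lowering T favours the exothermic direction — shift to the right.
The net shift is to the right. X3 is a reactant, so its amount decreases.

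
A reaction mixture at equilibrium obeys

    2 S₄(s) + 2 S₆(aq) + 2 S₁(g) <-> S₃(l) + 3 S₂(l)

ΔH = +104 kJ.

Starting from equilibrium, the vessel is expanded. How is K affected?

unchanged

The equilibrium constant depends only on temperature. This perturbation may move the position of equilibrium, but since T is unchanged, K itself is unchanged.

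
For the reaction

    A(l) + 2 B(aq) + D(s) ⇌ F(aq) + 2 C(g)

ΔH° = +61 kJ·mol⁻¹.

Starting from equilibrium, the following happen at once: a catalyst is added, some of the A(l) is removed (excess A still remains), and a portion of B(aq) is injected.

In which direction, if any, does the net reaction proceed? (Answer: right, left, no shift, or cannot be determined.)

A catalyst speeds both forward and reverse rates equally; it changes neither Q nor K — no shift from this change.
A is a pure liquid; its activity is 1 regardless of amount, so Q is unaffected — no shift from this change.
Adding B (aq), a reactant, drives the reaction to the right.
Only the nonzero effect(s) matter; the net shift is to the right.

right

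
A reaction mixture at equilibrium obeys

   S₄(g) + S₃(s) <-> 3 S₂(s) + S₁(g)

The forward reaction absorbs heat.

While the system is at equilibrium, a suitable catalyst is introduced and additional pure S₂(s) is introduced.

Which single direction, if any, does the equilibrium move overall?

no shift

A catalyst speeds both forward and reverse rates equally; it changes neither Q nor K — no shift from this change.
S₂ is a pure solid; its activity is 1 regardless of amount, so Q is unaffected — no shift from this change.
None of the changes alters Q relative to K, so there is no net shift.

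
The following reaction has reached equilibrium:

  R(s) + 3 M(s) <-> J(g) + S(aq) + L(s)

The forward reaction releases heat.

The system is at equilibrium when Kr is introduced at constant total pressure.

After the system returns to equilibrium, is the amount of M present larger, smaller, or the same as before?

Adding inert gas at constant total pressure expands the volume and lowers every reacting partial pressure. With Δn_gas = 1 − 0 = +1, Q moves away from K toward the side with fewer gas moles, so the system shifts toward the side with more gas moles — to the right.
The net shift is to the right. M is a reactant, so its amount decreases.

decreases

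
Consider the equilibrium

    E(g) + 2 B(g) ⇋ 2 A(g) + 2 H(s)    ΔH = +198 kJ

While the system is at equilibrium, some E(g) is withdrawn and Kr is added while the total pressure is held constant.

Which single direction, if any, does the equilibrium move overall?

Removing E (g), a reactant, drives the reaction to the left.
Adding inert gas at constant total pressure expands the volume and lowers every reacting partial pressure. With Δn_gas = 2 − 3 = -1, Q moves away from K toward the side with fewer gas moles, so the system shifts toward the side with more gas moles — to the left.
All effects act in the same direction — net shift to the left.

left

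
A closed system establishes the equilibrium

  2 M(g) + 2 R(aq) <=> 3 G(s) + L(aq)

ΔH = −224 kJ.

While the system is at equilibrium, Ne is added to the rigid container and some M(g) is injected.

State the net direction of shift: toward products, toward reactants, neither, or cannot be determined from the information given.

At constant volume, adding an inert gas leaves every reacting species' partial pressure unchanged, so Q is unchanged — no shift from this change.
Adding M (g), a reactant, drives the reaction to the right.
Only the nonzero effect(s) matter; the net shift is to the right.

right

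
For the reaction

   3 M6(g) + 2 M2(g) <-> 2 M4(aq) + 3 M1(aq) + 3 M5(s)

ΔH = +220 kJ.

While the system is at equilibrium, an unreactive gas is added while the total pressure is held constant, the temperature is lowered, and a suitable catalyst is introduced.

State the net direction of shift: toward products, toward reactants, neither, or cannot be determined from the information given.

left

Adding inert gas at constant total pressure expands the volume and lowers every reacting partial pressure. With Δn_gas = 0 − 5 = -5, Q moves away from K toward the side with fewer gas moles, so the system shifts toward the side with more gas moles — to the left.
The forward reaction is endothermic. Lowering T favours the exothermic direction — shift to the left.
A catalyst speeds both forward and reverse rates equally; it changes neither Q nor K — no shift from this change.
Only the nonzero effect(s) matter; the net shift is to the left.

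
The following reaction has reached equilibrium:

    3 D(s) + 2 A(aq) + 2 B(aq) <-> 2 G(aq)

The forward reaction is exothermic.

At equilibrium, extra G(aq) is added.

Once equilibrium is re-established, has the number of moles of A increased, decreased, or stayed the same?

Adding G (aq), a product, drives the reaction to the left.
The net shift is to the left. A is a reactant, so its amount increases.

increases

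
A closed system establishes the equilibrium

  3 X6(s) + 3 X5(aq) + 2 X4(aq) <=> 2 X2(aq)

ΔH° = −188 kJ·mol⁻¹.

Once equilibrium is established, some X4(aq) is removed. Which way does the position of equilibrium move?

left

Removing X4 (aq), a reactant, drives the reaction to the left.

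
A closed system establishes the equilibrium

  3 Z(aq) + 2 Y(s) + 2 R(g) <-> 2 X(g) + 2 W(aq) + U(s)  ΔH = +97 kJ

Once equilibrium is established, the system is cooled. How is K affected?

K depends on temperature via the van 't Hoff relation. The forward reaction is endothermic, so lowering T decreases K.

decreases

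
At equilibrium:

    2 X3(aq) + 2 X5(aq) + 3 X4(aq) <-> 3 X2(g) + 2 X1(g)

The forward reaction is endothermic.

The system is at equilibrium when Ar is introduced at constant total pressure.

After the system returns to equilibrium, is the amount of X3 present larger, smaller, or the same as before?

Adding inert gas at constant total pressure expands the volume and lowers every reacting partial pressure. With Δn_gas = 5 − 0 = +5, Q moves away from K toward the side with fewer gas moles, so the system shifts toward the side with more gas moles — to the right.
The net shift is to the right. X3 is a reactant, so its amount decreases.

decreases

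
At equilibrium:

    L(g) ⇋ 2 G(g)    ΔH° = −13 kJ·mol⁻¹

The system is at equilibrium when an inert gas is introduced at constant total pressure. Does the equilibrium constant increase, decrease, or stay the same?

unchanged

The equilibrium constant depends only on temperature. This perturbation may move the position of equilibrium, but since T is unchanged, K itself is unchanged.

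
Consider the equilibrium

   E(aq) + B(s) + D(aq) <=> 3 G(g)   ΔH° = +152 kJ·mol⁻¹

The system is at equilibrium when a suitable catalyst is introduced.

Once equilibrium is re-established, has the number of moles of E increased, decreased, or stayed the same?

A catalyst speeds both forward and reverse rates equally; it changes neither Q nor K — no shift from this change.
No net shift occurs, so the amount of E is unchanged.

unchanged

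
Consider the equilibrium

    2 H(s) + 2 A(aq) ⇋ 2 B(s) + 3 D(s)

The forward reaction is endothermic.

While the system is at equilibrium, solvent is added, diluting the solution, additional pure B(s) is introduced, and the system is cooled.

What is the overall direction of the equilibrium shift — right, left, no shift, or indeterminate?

left

Dilution lowers every aqueous concentration by the same factor. Δn_aq = 0 − 2 = -2, so the system shifts toward the side with more dissolved moles — to the left.
B is a pure solid; its activity is 1 regardless of amount, so Q is unaffected — no shift from this change.
The forward reaction is endothermic. Lowering T favours the exothermic direction — shift to the left.
Only the nonzero effect(s) matter; the net shift is to the left.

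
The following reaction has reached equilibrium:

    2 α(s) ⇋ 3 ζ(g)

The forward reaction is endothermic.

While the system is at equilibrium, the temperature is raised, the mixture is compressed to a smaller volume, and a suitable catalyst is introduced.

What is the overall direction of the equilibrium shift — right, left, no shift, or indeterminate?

The forward reaction is endothermic. Raising T favours the endothermic direction — shift to the right.
Gas moles: reactants 0, products 3 (Δn_gas = +3). Compression shifts the system toward the side with fewer moles of gas — to the left.
A catalyst speeds both forward and reverse rates equally; it changes neither Q nor K — no shift from this change.
The individual effects push in opposite directions; without quantitative information the net direction cannot be determined.

cannot be determined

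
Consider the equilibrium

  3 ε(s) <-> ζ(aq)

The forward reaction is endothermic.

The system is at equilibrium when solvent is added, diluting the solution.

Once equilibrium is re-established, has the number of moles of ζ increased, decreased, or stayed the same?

increases

Dilution lowers every aqueous concentration by the same factor. Δn_aq = 1 − 0 = +1, so the system shifts toward the side with more dissolved moles — to the right.
The net shift is to the right. ζ is a product, so its amount increases.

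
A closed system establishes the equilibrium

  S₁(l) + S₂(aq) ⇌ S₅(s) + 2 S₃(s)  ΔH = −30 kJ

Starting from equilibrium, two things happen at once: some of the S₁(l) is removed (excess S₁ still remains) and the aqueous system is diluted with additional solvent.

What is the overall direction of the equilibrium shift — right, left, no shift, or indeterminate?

left

S₁ is a pure liquid; its activity is 1 regardless of amount, so Q is unaffected — no shift from this change.
Dilution lowers every aqueous concentration by the same factor. Δn_aq = 0 − 1 = -1, so the system shifts toward the side with more dissolved moles — to the left.
Only the nonzero effect(s) matter; the net shift is to the left.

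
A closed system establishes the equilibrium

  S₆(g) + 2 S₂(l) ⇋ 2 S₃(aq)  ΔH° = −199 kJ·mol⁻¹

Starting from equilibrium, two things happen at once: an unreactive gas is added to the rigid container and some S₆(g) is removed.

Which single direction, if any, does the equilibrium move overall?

At constant volume, adding an inert gas leaves every reacting species' partial pressure unchanged, so Q is unchanged — no shift from this change.
Removing S₆ (g), a reactant, drives the reaction to the left.
Only the nonzero effect(s) matter; the net shift is to the left.

left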